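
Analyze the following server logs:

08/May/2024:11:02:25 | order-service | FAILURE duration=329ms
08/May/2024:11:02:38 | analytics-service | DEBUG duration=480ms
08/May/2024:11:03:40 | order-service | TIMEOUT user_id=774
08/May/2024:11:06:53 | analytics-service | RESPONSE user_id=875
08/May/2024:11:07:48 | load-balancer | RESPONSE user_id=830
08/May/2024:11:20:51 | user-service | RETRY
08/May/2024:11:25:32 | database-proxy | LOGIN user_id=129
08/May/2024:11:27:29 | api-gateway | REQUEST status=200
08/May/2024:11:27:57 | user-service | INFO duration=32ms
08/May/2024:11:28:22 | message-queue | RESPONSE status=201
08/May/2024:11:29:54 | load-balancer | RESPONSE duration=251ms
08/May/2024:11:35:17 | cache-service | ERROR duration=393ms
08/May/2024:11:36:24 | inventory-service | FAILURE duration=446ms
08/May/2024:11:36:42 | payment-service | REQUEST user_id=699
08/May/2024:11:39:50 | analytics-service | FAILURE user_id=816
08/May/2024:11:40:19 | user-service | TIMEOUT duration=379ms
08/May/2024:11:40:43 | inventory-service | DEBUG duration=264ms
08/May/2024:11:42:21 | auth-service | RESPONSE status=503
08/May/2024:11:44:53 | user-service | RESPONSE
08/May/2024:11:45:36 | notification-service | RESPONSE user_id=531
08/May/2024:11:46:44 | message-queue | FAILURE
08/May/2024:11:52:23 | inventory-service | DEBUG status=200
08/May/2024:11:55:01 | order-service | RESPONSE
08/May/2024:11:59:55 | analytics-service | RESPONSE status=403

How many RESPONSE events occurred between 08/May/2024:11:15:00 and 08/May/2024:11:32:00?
2

To count events in the time window:

1. Window boundaries: 08/May/2024:11:15:00 to 08/May/2024:11:32:00
2. Filter for RESPONSE events within this window
3. Count matching events: 2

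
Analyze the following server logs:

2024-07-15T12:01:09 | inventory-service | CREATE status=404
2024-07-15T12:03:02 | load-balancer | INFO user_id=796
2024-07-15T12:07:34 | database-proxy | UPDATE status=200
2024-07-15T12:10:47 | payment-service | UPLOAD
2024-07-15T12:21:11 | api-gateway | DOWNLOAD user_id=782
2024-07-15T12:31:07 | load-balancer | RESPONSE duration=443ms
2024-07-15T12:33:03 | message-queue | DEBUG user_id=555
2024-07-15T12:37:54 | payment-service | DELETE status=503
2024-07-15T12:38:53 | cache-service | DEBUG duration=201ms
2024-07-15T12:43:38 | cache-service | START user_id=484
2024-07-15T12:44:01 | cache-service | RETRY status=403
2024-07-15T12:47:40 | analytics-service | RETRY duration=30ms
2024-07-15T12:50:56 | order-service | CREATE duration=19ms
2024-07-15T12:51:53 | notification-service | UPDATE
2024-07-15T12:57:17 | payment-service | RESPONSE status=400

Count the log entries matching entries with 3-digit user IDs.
4

To find matching entries:

1. Pattern to match: entries with 3-digit user IDs
2. Scan each log entry for the pattern
3. Count matches: 4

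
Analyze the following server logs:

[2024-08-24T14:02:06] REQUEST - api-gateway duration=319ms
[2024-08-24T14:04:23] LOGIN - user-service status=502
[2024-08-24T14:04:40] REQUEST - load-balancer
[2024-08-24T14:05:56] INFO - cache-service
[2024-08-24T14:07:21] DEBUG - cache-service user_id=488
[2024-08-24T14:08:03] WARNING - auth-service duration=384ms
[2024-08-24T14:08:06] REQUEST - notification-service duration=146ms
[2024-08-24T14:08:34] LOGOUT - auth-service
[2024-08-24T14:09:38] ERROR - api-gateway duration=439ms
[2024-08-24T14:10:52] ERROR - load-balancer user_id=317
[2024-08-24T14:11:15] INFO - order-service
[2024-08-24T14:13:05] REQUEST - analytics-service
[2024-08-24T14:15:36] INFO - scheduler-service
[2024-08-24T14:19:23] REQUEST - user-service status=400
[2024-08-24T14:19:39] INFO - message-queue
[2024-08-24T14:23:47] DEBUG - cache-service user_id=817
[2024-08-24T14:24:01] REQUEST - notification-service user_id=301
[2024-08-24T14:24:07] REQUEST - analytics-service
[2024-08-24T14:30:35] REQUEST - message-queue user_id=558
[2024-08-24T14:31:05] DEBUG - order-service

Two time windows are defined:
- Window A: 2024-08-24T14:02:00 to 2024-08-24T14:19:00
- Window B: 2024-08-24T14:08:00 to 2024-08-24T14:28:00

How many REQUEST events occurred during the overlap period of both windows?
2

To find overlap events:

1. Window A: 2024-08-24T14:02:00 to 2024-08-24T14:19:00
2. Window B: 2024-08-24T14:08:00 to 2024-08-24T14:28:00
3. Overlap period: 2024-08-24T14:08:00 to 2024-08-24T14:19:00
4. Count REQUEST events in overlap: 2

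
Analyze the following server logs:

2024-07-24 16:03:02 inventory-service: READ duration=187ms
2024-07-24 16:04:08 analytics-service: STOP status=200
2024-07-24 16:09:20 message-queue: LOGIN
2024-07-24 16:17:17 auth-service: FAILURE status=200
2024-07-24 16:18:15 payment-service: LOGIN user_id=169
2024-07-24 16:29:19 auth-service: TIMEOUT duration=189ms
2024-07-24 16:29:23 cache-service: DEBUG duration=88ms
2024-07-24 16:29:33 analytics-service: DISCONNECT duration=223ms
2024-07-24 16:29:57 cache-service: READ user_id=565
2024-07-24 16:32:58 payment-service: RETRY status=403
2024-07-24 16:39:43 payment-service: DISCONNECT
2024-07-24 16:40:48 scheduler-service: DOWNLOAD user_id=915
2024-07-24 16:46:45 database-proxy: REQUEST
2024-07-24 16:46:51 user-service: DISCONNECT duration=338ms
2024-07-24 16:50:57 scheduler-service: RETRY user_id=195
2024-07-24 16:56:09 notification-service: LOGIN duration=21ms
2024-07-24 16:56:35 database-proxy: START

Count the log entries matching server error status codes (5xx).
0

To find matching entries:

1. Pattern to match: server error status codes (5xx)
2. Scan each log entry for the pattern
3. Count matches: 0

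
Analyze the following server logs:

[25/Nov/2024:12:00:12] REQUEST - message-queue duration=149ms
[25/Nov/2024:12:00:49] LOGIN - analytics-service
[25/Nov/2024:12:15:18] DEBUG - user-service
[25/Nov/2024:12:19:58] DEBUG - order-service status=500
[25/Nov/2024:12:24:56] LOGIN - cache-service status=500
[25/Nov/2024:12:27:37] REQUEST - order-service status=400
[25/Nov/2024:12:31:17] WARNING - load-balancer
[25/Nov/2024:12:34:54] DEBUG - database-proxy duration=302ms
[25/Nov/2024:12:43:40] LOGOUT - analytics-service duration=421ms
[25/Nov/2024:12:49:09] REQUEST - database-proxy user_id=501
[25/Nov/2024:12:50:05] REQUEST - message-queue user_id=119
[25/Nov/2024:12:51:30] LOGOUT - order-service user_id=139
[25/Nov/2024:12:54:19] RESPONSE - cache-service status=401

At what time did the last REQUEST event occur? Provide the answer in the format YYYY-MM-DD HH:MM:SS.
2024-11-25 12:50:05

To find the last event:

1. Filter for all REQUEST events
2. Sort by timestamp
3. Select the last one
4. Timestamp: 2024-11-25 12:50:05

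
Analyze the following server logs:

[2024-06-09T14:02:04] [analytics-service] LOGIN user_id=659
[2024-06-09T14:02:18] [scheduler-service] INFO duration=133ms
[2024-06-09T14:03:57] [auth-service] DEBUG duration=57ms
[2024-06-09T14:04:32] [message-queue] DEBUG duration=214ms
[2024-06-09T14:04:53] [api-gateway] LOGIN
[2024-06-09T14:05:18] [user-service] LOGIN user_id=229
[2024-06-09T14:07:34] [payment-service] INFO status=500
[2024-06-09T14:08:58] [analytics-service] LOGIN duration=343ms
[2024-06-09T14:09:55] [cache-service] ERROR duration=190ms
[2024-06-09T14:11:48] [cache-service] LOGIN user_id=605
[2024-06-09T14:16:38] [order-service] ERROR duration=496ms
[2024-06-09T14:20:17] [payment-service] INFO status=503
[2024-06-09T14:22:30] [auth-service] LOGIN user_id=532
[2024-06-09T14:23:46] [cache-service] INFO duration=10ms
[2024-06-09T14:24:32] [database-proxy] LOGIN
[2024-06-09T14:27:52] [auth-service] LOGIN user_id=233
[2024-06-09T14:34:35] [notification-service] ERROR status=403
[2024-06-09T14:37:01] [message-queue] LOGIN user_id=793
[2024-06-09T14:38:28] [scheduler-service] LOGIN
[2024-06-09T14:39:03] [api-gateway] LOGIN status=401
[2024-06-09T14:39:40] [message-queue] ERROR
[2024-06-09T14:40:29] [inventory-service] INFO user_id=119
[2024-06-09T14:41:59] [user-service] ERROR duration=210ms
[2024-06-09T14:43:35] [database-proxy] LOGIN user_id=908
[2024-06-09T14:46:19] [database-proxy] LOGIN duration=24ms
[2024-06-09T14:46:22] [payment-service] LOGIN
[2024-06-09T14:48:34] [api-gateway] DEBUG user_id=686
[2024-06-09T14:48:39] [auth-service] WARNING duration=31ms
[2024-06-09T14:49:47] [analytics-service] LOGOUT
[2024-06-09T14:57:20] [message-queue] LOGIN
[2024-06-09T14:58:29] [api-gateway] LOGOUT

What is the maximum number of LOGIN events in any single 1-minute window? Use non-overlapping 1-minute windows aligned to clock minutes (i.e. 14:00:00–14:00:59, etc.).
2

To find the burst window:

1. Divide the log period into non-overlapping 1-minute windows starting at 14:00
2. Count LOGIN events in each window
3. Find the window with maximum count
4. Maximum events in a window: 2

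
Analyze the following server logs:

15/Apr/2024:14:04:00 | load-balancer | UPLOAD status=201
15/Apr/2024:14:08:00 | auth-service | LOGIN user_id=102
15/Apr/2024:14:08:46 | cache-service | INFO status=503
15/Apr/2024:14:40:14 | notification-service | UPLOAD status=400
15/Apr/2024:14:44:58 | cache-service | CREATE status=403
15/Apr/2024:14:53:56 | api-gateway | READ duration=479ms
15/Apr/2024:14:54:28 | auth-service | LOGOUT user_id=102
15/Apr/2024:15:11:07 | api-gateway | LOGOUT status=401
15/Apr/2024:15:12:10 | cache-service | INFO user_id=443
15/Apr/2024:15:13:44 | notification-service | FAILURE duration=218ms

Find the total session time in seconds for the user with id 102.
2788

To calculate session duration:

1. Find LOGIN event for user_id=102: 15/Apr/2024:14:08:00
2. Find LOGOUT event for user_id=102: 15/Apr/2024:14:54:28
3. Session duration: 15/Apr/2024:14:54:28 - 15/Apr/2024:14:08:00 = 2788 seconds (46 minutes)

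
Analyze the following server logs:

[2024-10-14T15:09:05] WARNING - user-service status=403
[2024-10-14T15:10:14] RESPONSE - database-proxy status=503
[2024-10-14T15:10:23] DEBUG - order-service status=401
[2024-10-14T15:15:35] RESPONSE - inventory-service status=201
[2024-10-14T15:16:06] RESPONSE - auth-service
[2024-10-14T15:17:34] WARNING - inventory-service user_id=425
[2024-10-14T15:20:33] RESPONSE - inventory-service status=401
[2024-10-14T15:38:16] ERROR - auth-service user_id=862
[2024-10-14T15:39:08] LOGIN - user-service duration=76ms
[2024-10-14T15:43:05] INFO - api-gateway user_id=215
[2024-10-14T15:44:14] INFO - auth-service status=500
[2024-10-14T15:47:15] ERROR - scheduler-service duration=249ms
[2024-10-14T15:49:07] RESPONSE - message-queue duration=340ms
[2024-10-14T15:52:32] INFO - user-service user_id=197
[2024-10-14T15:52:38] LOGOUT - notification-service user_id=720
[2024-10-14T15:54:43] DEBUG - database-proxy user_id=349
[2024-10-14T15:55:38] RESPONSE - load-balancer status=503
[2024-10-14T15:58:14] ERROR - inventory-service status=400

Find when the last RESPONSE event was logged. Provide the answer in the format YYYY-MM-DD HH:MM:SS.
2024-10-14 15:55:38

To find the last event:

1. Filter for all RESPONSE events
2. Sort by timestamp
3. Select the last one
4. Timestamp: 2024-10-14 15:55:38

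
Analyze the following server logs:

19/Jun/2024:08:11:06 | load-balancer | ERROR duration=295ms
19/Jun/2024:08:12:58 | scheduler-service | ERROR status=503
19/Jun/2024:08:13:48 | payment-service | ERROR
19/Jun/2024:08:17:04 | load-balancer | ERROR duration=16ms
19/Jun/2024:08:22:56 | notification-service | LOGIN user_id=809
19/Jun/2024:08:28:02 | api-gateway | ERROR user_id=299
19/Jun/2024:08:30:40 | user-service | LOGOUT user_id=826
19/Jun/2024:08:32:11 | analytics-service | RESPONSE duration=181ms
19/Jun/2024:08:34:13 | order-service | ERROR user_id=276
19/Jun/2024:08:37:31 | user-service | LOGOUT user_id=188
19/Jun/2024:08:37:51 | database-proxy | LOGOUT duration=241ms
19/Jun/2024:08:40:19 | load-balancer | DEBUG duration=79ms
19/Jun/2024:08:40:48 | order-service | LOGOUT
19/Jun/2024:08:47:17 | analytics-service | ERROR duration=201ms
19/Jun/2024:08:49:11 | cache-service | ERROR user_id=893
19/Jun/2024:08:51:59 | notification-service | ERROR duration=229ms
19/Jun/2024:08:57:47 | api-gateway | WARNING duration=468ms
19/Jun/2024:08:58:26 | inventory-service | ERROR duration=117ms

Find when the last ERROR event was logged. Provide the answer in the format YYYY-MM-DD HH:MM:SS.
2024-06-19 08:58:26

To find the last event:

1. Filter for all ERROR events
2. Sort by timestamp
3. Select the last one
4. Timestamp: 2024-06-19 08:58:26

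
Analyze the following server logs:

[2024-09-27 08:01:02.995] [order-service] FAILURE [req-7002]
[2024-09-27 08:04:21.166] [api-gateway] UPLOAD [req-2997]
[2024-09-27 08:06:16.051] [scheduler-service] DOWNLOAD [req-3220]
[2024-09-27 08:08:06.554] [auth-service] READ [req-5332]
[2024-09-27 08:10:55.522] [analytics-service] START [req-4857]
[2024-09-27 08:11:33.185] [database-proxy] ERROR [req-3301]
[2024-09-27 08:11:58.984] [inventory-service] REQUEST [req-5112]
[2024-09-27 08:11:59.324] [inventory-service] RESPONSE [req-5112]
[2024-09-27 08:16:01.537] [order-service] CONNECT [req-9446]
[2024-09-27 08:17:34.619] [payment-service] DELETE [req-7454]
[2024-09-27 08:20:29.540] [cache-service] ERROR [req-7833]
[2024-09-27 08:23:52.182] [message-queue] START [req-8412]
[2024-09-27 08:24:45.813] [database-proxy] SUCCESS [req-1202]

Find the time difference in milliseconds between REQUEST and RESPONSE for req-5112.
340

To calculate latency:

1. Find REQUEST with id req-5112: 2024-09-27 08:11:58.984
2. Find RESPONSE with id req-5112: 2024-09-27 08:11:59.324
3. Latency: 2024-09-27 08:11:59.324 - 2024-09-27 08:11:58.984 = 340ms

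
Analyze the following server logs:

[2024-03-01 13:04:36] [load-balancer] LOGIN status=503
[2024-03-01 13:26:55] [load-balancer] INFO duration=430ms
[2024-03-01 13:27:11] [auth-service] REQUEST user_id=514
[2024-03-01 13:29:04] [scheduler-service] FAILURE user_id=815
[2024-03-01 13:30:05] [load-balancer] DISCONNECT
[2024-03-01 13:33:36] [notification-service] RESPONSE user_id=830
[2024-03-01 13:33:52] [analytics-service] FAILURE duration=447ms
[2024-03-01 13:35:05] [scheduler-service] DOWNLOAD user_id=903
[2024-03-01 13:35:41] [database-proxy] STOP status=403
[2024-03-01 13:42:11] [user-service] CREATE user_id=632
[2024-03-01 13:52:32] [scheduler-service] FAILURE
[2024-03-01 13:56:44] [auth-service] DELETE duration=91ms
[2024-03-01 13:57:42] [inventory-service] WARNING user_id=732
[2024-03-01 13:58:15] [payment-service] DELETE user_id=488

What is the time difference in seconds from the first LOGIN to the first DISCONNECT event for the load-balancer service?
1529

To find the time between events:

1. Locate the first LOGIN event for load-balancer: 2024-03-01 13:04:36
2. Locate the first DISCONNECT event for load-balancer: 2024-03-01 13:30:05
3. Calculate the difference: 2024-03-01 13:30:05 - 2024-03-01 13:04:36 = 1529 seconds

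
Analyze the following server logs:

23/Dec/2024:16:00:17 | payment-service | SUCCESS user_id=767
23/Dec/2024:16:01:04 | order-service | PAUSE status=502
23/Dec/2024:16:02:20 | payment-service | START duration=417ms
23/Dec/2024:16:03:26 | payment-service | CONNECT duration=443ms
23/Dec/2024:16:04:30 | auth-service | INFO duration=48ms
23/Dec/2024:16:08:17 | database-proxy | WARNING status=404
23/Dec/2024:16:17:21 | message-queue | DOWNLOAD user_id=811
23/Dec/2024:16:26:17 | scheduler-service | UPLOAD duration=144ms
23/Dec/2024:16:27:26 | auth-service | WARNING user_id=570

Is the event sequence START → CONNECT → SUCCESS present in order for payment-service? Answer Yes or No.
No

To verify sequence order:

1. Find all events in sequence START → CONNECT → SUCCESS for payment-service
2. Extract their timestamps
3. Check if timestamps are in ascending order
4. Result: No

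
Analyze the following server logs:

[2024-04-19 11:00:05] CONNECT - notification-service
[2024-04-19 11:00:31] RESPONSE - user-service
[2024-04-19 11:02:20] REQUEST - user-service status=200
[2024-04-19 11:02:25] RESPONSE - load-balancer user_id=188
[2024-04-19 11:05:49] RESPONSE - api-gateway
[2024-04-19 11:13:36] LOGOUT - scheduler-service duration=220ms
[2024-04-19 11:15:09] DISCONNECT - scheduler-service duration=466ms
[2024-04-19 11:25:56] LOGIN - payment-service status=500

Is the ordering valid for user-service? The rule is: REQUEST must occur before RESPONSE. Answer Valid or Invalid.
Invalid

To validate ordering:

1. Required order: REQUEST → RESPONSE
2. Rule: REQUEST must occur before RESPONSE
3. Check actual order of events for user-service
4. Result: Invalid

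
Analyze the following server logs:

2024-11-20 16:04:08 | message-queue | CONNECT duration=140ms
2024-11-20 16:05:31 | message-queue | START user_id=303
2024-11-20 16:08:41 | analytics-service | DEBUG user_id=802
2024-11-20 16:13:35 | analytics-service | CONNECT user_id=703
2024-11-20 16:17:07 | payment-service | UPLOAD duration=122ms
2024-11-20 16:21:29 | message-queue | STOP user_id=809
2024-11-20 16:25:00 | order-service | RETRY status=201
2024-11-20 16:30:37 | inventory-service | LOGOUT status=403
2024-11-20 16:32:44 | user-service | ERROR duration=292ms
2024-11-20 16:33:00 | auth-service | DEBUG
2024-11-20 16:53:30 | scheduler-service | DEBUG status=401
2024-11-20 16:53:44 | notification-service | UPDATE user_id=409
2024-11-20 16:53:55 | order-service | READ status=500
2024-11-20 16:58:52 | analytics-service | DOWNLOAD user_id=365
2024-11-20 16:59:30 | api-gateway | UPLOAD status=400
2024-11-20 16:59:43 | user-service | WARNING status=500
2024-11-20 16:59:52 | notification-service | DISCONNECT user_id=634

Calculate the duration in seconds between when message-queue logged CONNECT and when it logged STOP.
1041

To find the time between events:

1. Locate the first CONNECT event for message-queue: 2024-11-20 16:04:08
2. Locate the first STOP event for message-queue: 2024-11-20 16:21:29
3. Calculate the difference: 2024-11-20 16:21:29 - 2024-11-20 16:04:08 = 1041 seconds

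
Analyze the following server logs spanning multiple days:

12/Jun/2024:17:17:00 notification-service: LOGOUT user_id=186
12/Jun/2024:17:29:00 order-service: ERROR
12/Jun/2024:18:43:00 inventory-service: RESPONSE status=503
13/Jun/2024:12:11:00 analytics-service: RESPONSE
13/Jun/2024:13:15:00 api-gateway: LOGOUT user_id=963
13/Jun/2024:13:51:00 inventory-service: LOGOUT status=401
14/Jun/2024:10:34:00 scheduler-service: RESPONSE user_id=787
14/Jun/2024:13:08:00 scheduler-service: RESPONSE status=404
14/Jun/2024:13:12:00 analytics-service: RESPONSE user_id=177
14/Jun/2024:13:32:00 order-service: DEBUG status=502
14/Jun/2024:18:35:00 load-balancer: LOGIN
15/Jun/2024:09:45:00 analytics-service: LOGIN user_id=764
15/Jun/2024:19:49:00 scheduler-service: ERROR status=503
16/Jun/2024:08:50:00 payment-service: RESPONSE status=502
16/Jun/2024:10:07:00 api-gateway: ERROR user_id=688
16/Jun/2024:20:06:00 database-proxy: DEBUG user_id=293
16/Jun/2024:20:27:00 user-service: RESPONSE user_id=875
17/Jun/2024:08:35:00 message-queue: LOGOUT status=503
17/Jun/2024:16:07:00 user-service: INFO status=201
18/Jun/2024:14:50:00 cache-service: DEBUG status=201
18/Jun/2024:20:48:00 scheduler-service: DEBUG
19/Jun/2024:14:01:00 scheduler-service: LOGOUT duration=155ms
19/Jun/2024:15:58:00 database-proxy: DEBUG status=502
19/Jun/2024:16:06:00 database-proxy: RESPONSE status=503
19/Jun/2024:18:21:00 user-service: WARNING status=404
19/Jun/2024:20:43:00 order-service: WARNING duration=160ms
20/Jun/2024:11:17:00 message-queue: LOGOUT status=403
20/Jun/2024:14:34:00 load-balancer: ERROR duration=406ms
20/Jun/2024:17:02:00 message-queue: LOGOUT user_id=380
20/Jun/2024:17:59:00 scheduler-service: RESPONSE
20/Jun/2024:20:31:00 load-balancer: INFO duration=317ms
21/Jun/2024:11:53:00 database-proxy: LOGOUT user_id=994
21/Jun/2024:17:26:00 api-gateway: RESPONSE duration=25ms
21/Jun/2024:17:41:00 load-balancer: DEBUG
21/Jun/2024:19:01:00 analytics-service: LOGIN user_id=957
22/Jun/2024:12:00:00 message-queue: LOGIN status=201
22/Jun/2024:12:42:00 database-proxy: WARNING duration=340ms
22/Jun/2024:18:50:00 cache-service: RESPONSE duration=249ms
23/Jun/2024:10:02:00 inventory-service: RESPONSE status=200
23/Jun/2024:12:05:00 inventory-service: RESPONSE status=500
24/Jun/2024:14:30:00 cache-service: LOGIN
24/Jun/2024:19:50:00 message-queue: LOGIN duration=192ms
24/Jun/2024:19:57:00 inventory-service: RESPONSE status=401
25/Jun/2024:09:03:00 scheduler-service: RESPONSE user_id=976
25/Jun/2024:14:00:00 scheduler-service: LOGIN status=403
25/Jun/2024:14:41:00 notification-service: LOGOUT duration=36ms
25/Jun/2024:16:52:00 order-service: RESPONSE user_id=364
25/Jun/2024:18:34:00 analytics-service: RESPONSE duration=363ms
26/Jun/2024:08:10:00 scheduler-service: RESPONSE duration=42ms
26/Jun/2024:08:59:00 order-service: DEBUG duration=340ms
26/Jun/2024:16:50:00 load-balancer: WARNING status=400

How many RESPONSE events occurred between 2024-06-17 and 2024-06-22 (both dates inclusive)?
4

To filter by date range:

1. Date range: 2024-06-17 through 2024-06-22, both dates inclusive
2. Filter for RESPONSE events whose date falls in this range
3. Count matching events: 4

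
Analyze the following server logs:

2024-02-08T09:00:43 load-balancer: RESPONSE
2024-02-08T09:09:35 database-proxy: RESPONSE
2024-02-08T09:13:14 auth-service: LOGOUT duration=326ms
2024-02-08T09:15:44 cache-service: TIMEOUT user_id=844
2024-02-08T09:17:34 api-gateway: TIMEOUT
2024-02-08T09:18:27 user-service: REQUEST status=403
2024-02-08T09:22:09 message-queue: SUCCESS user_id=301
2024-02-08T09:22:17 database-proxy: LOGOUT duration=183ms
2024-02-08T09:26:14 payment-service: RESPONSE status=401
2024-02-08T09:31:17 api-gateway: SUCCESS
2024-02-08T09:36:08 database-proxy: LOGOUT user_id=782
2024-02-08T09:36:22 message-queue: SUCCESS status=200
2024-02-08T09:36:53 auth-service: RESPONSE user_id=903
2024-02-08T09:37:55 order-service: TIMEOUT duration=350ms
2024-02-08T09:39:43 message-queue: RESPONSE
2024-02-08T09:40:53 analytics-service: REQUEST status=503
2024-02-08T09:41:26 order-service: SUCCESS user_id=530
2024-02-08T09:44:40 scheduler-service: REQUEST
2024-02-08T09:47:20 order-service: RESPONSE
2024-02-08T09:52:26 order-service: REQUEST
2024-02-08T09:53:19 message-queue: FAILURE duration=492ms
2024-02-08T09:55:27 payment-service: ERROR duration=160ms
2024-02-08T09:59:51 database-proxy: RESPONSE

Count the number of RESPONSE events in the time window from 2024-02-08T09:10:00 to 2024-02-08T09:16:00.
0

To count events in the time window:

1. Window boundaries: 2024-02-08T09:10:00 to 2024-02-08T09:16:00
2. Filter for RESPONSE events within this window
3. Count matching events: 0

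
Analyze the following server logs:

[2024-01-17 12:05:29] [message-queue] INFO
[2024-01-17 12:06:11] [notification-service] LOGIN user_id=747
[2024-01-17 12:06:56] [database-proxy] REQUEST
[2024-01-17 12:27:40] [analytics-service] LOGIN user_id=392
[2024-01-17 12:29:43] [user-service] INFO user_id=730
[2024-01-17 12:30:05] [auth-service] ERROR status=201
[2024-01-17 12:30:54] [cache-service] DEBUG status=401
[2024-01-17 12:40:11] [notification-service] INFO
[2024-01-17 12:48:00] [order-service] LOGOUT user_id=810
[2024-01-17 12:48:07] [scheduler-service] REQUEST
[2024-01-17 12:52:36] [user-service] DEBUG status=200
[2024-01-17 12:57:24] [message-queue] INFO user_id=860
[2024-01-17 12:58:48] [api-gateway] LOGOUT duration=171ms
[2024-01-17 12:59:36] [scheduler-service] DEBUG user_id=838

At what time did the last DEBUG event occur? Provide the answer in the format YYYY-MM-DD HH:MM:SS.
2024-01-17 12:59:36

To find the last event:

1. Filter for all DEBUG events
2. Sort by timestamp
3. Select the last one
4. Timestamp: 2024-01-17 12:59:36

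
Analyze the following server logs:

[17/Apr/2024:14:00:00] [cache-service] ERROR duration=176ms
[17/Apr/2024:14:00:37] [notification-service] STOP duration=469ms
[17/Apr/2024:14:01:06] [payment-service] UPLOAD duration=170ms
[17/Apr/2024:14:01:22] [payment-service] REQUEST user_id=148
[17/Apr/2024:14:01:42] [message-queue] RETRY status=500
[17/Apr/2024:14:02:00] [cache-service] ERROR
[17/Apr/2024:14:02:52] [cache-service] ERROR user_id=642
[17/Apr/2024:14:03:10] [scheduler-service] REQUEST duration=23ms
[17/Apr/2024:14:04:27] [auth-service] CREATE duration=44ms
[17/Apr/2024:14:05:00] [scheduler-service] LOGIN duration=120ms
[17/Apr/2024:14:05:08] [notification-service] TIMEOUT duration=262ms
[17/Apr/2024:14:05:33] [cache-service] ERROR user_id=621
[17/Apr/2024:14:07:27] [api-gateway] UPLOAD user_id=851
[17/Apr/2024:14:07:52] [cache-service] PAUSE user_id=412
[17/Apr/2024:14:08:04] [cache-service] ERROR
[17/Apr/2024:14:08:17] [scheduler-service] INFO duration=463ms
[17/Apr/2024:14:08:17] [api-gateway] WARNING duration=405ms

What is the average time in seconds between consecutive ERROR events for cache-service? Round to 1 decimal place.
121.0

To calculate average interval:

1. Find all ERROR events for cache-service in order
2. Calculate time gaps between consecutive events
3. Compute mean of gaps: 484 / 4 = 121.0 seconds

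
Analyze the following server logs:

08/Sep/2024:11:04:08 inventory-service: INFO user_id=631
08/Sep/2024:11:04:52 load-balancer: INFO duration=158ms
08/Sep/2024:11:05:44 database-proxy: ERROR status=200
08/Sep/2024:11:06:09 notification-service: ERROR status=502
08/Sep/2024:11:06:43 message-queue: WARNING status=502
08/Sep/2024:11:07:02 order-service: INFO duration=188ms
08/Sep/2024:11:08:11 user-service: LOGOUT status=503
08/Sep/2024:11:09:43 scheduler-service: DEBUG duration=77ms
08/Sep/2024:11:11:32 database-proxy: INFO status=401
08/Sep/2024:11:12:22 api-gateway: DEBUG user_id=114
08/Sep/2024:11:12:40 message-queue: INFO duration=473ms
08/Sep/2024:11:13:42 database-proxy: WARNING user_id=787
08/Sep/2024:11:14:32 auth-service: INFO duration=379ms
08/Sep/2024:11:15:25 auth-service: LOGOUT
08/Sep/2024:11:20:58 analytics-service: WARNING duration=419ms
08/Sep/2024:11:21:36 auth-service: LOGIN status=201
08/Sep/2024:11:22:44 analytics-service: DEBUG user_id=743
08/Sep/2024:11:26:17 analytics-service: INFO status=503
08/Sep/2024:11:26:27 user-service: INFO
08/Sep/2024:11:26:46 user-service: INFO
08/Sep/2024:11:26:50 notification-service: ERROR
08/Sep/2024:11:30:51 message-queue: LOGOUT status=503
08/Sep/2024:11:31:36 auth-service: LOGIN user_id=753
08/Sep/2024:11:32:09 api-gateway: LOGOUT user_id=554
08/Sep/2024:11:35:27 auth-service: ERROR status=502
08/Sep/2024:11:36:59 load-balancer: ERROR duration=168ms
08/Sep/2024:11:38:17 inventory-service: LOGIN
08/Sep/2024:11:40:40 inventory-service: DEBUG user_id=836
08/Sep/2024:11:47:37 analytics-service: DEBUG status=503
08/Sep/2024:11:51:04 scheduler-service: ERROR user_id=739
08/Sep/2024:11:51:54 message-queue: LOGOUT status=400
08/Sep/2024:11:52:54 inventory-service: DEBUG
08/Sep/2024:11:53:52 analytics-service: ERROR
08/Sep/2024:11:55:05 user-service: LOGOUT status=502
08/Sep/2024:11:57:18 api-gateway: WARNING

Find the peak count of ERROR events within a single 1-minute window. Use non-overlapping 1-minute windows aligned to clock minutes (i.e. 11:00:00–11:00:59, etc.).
1

To find the burst window:

1. Divide the log period into non-overlapping 1-minute windows starting at 11:00
2. Count ERROR events in each window
3. Find the window with maximum count
4. Maximum events in a window: 1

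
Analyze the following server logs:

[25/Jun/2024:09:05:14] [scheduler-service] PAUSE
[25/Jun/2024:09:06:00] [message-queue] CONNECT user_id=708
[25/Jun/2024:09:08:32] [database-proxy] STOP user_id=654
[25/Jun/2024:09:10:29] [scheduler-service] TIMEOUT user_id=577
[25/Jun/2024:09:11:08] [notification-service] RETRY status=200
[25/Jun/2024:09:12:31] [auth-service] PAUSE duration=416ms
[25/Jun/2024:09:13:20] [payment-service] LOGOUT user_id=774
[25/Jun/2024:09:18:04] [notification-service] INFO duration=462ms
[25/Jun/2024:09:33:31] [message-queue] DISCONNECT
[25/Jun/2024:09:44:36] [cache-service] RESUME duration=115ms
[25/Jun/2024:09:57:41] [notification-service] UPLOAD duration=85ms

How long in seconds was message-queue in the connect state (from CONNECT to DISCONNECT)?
1651

To calculate state duration:

1. Find CONNECT event for message-queue: 25/Jun/2024:09:06:00
2. Find DISCONNECT event for message-queue: 25/Jun/2024:09:33:31
3. Calculate duration: 25/Jun/2024:09:33:31 - 25/Jun/2024:09:06:00 = 1651 seconds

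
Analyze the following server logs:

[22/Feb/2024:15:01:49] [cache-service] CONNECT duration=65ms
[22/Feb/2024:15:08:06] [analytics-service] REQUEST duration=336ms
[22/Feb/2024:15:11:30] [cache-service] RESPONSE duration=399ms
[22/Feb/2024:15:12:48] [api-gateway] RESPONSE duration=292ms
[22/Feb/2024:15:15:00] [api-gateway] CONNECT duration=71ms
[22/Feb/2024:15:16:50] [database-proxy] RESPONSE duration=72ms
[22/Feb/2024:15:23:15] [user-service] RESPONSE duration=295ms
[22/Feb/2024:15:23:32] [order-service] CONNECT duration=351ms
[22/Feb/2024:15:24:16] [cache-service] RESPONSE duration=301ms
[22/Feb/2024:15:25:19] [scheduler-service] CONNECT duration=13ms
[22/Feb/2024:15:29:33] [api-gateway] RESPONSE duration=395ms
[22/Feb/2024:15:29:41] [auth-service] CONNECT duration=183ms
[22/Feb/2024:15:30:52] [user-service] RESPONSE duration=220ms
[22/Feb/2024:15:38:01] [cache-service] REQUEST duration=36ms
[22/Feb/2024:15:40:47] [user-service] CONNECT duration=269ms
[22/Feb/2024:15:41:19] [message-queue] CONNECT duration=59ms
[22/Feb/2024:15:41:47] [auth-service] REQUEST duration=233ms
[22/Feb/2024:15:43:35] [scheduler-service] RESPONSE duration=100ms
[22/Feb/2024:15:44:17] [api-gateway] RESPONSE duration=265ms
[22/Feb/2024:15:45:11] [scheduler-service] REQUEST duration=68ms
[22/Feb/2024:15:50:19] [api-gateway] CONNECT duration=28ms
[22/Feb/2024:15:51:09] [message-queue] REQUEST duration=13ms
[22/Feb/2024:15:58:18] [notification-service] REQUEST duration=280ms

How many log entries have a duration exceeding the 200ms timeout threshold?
12

To count timeouts:

1. Threshold: 200ms
2. Extract duration from each log entry
3. Count entries where duration > 200
4. Timeout count: 12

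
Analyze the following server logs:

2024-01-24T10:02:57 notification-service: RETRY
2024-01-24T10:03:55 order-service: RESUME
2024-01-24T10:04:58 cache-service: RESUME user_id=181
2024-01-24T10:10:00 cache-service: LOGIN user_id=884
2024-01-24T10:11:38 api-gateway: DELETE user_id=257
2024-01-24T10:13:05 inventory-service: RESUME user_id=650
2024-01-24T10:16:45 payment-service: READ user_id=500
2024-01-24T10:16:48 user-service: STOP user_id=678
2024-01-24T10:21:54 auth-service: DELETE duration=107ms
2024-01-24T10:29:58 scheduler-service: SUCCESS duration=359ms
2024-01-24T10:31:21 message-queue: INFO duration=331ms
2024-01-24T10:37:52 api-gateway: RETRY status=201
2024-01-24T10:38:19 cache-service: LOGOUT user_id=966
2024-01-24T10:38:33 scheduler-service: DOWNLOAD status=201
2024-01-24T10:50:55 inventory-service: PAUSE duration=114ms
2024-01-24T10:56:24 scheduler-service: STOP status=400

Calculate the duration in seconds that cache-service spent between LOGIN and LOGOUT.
1699

To calculate state duration:

1. Find LOGIN event for cache-service: 2024-01-24T10:10:00
2. Find LOGOUT event for cache-service: 2024-01-24T10:38:19
3. Calculate duration: 2024-01-24T10:38:19 - 2024-01-24T10:10:00 = 1699 seconds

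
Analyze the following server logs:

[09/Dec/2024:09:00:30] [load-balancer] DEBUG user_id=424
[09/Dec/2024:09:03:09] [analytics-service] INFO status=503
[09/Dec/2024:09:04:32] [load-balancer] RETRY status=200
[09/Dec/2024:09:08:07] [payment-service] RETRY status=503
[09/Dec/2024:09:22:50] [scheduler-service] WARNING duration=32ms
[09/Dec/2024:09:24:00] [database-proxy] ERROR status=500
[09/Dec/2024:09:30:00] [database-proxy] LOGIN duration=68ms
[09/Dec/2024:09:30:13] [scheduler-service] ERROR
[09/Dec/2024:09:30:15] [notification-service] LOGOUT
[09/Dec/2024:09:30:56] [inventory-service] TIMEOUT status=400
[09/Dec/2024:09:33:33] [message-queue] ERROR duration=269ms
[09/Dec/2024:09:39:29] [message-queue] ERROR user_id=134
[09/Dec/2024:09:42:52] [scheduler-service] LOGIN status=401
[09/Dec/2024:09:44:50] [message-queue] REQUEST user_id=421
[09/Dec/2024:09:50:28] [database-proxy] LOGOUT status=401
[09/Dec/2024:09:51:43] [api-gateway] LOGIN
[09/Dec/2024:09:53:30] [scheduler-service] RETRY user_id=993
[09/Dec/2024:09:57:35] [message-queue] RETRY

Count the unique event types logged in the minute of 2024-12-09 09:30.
4

To count unique event types:

1. Filter events in the minute starting at 2024-12-09 09:30
2. Extract event types from matching entries
3. Count unique types: 4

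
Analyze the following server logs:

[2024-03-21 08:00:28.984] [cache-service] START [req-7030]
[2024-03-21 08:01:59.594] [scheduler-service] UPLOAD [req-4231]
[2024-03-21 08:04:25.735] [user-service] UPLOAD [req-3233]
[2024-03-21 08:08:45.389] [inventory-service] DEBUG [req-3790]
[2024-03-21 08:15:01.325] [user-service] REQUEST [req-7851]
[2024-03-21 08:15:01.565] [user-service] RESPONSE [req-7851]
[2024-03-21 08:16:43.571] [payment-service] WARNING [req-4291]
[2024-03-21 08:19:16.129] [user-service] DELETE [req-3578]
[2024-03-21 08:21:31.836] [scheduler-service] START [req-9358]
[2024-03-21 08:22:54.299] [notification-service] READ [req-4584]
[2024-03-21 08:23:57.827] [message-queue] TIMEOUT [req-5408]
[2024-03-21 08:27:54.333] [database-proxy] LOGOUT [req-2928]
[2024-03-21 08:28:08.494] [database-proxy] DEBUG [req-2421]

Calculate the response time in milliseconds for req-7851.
240

To calculate latency:

1. Find REQUEST with id req-7851: 2024-03-21 08:15:01.325
2. Find RESPONSE with id req-7851: 2024-03-21 08:15:01.565
3. Latency: 2024-03-21 08:15:01.565 - 2024-03-21 08:15:01.325 = 240ms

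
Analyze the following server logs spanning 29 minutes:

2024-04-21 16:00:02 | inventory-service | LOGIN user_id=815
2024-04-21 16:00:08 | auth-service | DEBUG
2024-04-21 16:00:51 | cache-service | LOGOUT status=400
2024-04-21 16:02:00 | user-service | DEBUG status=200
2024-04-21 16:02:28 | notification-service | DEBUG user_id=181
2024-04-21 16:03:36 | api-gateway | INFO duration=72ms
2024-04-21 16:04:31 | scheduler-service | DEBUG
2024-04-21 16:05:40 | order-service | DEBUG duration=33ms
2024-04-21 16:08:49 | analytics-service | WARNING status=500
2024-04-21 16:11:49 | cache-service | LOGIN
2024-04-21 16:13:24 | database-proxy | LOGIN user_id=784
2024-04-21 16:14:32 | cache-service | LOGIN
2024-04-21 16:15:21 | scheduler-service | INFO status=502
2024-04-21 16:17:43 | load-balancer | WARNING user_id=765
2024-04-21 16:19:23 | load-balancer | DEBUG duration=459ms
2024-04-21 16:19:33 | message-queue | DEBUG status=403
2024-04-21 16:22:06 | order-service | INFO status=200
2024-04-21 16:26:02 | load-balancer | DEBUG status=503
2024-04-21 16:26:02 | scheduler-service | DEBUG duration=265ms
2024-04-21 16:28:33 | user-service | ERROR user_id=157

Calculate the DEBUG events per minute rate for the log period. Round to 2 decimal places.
0.31

To calculate the rate:

1. Count total DEBUG events: 9
2. Total time period: 29 minutes
3. Rate = 9 / 29 = 0.31 events per minute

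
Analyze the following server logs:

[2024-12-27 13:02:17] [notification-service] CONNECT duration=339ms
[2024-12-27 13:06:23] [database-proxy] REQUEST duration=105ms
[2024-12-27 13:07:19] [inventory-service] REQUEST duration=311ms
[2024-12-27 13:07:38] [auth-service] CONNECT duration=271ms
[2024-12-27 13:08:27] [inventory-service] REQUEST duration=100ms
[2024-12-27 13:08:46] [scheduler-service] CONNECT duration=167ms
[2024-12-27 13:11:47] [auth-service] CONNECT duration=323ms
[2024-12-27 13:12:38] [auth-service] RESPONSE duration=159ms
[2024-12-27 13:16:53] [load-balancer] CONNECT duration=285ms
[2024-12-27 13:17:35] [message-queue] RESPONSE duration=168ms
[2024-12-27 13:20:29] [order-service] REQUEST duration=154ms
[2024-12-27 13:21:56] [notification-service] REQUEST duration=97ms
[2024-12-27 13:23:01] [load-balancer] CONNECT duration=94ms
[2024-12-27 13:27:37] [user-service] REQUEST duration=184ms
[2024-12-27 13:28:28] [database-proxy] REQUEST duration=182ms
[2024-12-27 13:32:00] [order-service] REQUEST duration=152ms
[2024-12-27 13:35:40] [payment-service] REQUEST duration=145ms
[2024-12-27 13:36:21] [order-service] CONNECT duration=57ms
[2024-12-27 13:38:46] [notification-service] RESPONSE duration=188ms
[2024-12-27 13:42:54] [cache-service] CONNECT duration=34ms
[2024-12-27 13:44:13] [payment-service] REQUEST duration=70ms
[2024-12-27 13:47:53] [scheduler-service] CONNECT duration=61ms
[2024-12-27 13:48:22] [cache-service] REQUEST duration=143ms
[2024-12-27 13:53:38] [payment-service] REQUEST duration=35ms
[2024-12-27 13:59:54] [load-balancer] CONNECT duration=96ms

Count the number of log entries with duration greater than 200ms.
5

To count timeouts:

1. Threshold: 200ms
2. Extract duration from each log entry
3. Count entries where duration > 200
4. Timeout count: 5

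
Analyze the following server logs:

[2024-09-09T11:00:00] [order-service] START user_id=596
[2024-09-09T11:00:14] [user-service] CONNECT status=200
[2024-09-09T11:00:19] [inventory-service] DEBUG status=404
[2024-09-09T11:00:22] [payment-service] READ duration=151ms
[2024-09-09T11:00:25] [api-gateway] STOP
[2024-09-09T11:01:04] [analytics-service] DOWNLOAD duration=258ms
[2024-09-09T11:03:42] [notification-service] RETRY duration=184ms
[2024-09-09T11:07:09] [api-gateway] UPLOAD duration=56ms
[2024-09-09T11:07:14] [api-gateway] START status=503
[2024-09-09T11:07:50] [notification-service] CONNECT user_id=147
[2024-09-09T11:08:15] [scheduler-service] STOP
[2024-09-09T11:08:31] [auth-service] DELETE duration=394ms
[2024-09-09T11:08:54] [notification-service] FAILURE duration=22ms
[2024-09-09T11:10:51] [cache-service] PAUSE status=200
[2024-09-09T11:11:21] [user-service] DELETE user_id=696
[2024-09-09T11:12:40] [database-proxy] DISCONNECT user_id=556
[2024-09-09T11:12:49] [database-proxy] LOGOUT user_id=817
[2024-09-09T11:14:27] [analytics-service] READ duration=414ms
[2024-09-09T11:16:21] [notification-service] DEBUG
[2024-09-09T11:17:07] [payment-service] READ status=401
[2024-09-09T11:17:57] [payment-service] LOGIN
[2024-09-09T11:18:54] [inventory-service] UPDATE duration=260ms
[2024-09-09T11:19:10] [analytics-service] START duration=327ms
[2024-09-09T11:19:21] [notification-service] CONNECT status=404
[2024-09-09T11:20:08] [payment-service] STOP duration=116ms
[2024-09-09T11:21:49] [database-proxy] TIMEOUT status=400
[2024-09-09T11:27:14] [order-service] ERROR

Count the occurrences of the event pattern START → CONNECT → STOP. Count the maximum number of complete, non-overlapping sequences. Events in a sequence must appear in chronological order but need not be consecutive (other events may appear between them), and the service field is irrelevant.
3

To count sequences:

1. Look for pattern: START → CONNECT → STOP
2. Greedily scan the log in chronological order, matching each sequence element in turn (ignoring service)
3. Each time the full pattern completes, increment the count and restart matching from the next event
4. Complete non-overlapping sequences found: 3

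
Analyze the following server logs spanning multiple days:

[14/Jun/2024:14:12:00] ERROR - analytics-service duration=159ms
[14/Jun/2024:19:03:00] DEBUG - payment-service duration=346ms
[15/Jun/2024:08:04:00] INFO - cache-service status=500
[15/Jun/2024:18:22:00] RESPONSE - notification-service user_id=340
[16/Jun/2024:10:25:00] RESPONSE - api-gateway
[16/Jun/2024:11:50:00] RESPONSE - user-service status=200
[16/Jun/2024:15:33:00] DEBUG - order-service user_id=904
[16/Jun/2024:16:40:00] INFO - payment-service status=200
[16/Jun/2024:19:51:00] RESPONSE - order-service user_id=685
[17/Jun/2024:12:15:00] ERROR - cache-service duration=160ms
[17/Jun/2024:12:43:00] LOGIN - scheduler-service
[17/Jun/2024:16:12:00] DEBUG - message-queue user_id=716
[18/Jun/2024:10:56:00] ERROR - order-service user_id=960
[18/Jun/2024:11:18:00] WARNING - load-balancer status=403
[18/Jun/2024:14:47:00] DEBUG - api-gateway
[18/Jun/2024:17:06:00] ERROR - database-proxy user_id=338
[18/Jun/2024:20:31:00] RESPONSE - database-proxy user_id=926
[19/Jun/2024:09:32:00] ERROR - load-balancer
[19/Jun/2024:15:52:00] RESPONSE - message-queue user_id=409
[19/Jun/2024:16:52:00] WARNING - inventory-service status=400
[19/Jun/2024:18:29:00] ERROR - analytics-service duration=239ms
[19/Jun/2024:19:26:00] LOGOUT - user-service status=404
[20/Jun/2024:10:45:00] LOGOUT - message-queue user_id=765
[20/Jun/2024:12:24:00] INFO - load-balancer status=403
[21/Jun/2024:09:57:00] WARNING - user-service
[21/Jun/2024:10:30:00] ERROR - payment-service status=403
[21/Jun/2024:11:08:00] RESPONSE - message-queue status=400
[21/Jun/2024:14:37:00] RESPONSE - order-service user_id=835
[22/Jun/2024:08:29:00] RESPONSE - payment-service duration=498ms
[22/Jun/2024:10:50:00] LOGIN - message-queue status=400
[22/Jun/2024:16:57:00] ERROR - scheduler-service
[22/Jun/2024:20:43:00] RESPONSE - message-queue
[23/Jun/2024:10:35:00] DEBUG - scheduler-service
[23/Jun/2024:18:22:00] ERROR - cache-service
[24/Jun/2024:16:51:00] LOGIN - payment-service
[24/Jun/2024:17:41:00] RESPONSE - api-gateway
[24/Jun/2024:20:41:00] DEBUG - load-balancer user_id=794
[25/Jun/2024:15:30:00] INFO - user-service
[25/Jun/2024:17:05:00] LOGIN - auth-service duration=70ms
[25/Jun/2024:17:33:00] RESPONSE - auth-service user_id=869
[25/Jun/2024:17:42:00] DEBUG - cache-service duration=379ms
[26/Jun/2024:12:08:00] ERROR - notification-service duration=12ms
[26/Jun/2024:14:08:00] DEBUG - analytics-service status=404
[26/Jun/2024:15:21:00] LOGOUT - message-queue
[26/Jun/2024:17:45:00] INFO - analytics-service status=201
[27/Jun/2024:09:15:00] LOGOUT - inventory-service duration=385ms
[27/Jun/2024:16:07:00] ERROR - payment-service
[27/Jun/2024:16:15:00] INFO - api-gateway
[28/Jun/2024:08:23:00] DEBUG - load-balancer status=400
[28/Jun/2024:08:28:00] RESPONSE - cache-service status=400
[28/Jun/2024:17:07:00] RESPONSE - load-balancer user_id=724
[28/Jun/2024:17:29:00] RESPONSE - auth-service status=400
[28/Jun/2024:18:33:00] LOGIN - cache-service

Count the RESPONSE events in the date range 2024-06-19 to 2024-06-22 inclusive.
5

To filter by date range:

1. Date range: 2024-06-19 through 2024-06-22, both dates inclusive
2. Filter for RESPONSE events whose date falls in this range
3. Count matching events: 5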